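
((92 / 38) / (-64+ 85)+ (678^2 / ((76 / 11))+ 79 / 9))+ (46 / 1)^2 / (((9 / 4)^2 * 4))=717983794 / 10773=66646.60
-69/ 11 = -6.27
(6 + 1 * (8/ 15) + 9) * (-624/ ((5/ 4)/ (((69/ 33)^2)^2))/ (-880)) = 3390553556/ 20131375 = 168.42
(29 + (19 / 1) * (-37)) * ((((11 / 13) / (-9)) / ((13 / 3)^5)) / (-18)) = -11121 / 4826809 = -0.00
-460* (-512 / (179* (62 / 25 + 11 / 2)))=11776000 / 71421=164.88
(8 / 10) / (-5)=-4 / 25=-0.16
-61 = -61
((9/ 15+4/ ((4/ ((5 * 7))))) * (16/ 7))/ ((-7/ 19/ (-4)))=216448/ 245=883.46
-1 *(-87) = 87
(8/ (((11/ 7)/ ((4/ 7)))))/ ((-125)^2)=32/ 171875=0.00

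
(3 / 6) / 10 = 1 / 20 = 0.05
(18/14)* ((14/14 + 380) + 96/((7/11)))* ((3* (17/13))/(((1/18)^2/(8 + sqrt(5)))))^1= 553669668* sqrt(5)/637 + 4429357344/637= 8897017.83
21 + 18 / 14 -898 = -6130 / 7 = -875.71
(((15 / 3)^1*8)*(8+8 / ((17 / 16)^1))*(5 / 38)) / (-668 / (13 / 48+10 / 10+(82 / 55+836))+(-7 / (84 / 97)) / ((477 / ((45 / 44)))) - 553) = -1635898141785600 / 11084563190501221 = -0.15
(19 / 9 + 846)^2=58262689 / 81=719292.46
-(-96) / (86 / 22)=1056 / 43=24.56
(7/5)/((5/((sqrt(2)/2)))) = 7 * sqrt(2)/50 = 0.20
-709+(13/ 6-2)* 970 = -1642/ 3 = -547.33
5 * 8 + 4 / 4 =41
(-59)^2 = 3481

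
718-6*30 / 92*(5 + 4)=700.39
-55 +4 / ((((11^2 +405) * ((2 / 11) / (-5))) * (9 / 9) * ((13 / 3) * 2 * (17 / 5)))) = -6394355 / 116246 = -55.01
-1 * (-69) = 69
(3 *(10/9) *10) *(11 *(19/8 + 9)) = 25025/6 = 4170.83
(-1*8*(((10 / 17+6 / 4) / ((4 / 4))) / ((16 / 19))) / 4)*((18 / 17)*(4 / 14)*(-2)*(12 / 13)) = 72846 / 26299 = 2.77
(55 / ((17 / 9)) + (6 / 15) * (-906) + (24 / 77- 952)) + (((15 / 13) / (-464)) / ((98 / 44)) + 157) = -155860929891 / 138178040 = -1127.97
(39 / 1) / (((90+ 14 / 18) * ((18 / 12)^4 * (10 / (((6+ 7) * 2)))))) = 2704 / 12255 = 0.22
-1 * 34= -34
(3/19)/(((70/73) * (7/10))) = 219/931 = 0.24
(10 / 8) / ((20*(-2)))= -1 / 32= -0.03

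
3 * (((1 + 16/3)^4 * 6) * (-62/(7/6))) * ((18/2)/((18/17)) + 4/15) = -4250028452/315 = -13492153.82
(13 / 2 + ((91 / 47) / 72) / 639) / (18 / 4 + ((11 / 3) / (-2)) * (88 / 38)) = 25.55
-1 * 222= -222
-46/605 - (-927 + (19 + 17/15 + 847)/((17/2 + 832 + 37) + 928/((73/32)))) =315225807407/340325205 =926.25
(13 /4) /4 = 13 /16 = 0.81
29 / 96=0.30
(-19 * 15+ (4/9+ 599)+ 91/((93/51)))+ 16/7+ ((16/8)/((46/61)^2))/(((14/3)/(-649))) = -72309359/590364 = -122.48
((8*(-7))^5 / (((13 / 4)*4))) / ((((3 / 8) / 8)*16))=-2202927104 / 39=-56485310.36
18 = 18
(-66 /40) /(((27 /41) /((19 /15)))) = -8569 /2700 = -3.17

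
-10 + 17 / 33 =-9.48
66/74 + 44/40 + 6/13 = 11801/4810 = 2.45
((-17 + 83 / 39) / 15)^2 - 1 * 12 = -150812 / 13689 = -11.02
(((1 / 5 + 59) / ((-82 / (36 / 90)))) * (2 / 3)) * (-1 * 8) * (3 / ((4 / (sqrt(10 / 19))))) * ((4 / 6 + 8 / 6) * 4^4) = 606208 * sqrt(190) / 19475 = 429.06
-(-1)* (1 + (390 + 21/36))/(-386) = -4699/4632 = -1.01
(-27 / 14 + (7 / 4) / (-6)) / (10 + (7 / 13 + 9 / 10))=-24245 / 124908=-0.19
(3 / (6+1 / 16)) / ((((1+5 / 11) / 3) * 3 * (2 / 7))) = 231 / 194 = 1.19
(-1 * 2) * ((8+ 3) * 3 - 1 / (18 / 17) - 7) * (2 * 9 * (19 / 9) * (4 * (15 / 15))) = -68552 / 9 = -7616.89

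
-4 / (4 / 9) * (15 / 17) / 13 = -135 / 221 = -0.61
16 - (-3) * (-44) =-116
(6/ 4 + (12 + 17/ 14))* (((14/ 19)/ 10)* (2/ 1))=206/ 95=2.17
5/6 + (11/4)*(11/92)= 1283/1104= 1.16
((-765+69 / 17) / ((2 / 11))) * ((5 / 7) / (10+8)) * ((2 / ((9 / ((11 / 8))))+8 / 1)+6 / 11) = -1349425 / 918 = -1469.96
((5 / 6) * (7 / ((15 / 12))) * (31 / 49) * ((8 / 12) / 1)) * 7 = 124 / 9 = 13.78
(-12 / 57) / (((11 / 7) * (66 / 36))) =-168 / 2299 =-0.07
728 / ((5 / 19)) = 13832 / 5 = 2766.40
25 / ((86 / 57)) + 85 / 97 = 145535 / 8342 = 17.45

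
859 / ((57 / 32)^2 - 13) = -879616 / 10063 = -87.41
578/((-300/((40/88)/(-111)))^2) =289/2683513800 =0.00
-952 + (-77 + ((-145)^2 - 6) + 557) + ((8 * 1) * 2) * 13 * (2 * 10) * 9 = 57987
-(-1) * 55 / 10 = 11 / 2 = 5.50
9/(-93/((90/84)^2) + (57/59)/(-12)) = -159300/1435361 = -0.11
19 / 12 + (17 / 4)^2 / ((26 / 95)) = 84341 / 1248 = 67.58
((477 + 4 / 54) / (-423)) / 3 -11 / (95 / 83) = -32505814 / 3254985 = -9.99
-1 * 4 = -4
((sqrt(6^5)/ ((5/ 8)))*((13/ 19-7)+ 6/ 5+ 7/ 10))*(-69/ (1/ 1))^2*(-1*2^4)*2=18406559232*sqrt(6)/ 475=94919322.19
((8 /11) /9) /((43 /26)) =208 /4257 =0.05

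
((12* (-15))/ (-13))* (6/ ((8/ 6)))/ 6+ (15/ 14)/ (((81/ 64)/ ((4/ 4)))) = 27595/ 2457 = 11.23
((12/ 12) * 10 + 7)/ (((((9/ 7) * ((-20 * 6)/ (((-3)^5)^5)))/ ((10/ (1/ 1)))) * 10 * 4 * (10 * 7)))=333423758.35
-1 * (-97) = 97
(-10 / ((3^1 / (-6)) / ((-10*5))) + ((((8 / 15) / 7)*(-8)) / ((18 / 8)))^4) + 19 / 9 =-795805757950829 / 797493650625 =-997.88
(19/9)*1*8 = 152/9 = 16.89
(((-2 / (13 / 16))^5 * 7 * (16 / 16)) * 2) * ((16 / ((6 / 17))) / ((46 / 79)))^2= -13556573569810432 / 1767725973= -7668933.86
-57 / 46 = -1.24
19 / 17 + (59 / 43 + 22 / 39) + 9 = 343643 / 28509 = 12.05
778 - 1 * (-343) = 1121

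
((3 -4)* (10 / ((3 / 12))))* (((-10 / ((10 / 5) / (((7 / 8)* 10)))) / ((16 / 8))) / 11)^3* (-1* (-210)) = 2813671875 / 42592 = 66061.04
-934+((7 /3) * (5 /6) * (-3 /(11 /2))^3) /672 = -9945237 /10648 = -934.00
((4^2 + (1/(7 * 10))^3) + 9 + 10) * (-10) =-12005001/34300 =-350.00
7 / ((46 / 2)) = 7 / 23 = 0.30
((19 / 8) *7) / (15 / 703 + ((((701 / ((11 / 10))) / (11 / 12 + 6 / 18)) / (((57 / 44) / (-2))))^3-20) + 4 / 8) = -911334753 / 26729184223349380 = -0.00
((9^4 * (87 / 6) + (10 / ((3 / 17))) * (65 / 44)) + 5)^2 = 9874464077956 / 1089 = 9067460126.68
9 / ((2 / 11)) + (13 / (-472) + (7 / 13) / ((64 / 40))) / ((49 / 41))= 3740151 / 75166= 49.76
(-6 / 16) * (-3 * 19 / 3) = 57 / 8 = 7.12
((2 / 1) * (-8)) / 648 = -2 / 81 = -0.02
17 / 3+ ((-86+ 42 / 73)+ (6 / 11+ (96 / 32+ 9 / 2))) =-71.71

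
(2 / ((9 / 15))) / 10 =1 / 3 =0.33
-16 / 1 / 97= -16 / 97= -0.16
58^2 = 3364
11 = 11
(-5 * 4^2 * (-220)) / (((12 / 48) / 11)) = 774400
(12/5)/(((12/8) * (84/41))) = 82/105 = 0.78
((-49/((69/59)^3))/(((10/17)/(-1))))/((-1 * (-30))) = 171080707/98552700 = 1.74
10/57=0.18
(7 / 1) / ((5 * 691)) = 0.00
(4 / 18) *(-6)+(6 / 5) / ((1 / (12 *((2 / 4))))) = 88 / 15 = 5.87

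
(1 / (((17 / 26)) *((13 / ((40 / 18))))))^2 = 1600 / 23409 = 0.07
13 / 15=0.87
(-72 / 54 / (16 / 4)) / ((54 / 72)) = -4 / 9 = -0.44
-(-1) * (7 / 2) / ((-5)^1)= -7 / 10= -0.70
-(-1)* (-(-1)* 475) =475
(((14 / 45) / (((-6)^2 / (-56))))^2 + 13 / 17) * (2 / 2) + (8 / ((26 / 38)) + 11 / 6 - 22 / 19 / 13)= 19884621793 / 1377481950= 14.44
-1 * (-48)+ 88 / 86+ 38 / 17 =51.26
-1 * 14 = -14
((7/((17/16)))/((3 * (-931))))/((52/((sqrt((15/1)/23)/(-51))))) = 4 * sqrt(345)/103433967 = 0.00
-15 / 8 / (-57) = 5 / 152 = 0.03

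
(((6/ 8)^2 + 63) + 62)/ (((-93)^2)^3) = 2009/ 10351842935184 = 0.00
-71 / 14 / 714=-71 / 9996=-0.01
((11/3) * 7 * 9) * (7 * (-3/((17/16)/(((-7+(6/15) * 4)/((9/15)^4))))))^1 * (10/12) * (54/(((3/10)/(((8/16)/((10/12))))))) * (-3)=-873180000/17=-51363529.41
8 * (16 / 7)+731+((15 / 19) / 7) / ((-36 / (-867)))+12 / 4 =401661 / 532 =755.00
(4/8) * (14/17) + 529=9000/17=529.41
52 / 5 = 10.40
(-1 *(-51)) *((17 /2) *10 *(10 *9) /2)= 195075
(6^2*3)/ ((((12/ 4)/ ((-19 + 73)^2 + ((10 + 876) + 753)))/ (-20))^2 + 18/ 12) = 298771560000/ 4149605003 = 72.00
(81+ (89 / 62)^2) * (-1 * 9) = -2873565 / 3844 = -747.55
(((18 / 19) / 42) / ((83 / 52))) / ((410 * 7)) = 78 / 15840965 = 0.00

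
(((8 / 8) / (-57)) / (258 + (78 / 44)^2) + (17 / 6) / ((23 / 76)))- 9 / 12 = 5708242531 / 662804892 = 8.61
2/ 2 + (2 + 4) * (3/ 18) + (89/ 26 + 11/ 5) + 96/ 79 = 8.84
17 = 17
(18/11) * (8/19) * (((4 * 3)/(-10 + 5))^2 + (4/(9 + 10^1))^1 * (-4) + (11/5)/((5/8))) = 577152/99275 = 5.81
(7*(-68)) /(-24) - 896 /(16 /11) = -3577 /6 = -596.17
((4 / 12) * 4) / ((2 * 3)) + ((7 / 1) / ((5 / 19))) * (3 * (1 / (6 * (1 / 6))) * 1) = 3601 / 45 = 80.02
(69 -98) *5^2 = -725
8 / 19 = 0.42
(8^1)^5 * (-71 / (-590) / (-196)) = -290816 / 14455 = -20.12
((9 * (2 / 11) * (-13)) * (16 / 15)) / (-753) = 416 / 13805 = 0.03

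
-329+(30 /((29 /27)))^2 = 379411 /841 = 451.14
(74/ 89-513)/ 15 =-34.14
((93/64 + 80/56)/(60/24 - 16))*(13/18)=-16783/108864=-0.15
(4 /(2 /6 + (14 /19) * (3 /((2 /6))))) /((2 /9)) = 1026 /397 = 2.58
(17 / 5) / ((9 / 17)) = 289 / 45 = 6.42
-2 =-2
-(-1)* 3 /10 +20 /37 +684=253391 /370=684.84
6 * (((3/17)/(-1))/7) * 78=-1404/119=-11.80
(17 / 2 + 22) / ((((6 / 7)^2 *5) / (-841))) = -2513749 / 360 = -6982.64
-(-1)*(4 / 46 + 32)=32.09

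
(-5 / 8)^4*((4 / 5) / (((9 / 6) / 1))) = 125 / 1536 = 0.08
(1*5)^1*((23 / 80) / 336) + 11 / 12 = 4951 / 5376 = 0.92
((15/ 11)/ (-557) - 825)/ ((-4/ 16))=20219160/ 6127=3300.01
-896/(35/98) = -12544/5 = -2508.80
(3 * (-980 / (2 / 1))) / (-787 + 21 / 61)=44835 / 23993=1.87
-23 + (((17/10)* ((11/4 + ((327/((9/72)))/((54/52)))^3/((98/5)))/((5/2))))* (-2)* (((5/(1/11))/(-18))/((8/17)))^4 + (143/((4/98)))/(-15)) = -1971611233950.80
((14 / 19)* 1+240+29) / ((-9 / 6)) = -10250 / 57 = -179.82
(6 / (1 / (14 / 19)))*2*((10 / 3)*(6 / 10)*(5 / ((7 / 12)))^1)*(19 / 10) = 288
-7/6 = -1.17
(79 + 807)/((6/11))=1624.33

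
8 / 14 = 4 / 7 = 0.57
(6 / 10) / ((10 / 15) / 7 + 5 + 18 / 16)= 504 / 5225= 0.10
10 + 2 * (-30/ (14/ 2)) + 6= 7.43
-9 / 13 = -0.69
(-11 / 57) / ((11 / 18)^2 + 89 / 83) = -98604 / 738701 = -0.13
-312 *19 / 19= -312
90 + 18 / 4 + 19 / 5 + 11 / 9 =8957 / 90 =99.52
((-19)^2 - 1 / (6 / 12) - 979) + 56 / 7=-612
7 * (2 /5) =14 /5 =2.80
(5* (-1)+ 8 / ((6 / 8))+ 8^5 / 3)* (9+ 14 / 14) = 327850 / 3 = 109283.33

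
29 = 29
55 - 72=-17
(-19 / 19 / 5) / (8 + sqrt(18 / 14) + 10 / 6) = -0.02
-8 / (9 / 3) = -8 / 3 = -2.67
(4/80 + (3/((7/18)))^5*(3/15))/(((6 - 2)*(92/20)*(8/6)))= 5510030709/24739904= 222.72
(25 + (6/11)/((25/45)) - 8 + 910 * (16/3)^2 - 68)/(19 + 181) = 12788041/99000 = 129.17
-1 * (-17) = 17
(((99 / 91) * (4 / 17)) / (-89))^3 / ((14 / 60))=-1862974080 / 18270019086136909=-0.00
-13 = -13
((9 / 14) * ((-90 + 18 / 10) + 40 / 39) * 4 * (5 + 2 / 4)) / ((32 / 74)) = -20755779 / 7280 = -2851.07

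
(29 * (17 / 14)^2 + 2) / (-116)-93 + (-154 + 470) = 5061355 / 22736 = 222.61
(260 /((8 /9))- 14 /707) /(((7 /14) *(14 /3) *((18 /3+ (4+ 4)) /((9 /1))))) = 1595187 /19796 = 80.58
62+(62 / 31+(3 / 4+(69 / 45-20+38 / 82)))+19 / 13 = 48.21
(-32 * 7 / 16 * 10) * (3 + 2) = -700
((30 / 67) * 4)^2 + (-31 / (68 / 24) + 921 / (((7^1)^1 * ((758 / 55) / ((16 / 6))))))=3588501458 / 202458389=17.72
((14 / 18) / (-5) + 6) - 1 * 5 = 38 / 45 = 0.84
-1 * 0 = 0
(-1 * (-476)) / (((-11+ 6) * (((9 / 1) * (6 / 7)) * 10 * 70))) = -119 / 6750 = -0.02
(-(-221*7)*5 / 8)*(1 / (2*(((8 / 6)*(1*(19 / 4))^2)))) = 23205 / 1444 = 16.07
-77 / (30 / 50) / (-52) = 2.47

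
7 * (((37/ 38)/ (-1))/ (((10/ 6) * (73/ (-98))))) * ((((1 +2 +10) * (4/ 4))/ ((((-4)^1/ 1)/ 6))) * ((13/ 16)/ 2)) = -19303011/ 443840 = -43.49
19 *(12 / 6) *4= 152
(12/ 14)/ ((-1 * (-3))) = 2/ 7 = 0.29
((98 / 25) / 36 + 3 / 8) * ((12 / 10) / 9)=871 / 13500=0.06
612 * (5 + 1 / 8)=6273 / 2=3136.50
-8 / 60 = -2 / 15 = -0.13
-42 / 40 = -21 / 20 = -1.05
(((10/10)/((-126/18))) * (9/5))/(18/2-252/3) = 0.00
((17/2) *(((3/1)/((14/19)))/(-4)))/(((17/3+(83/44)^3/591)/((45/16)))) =-34300608705/8003884084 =-4.29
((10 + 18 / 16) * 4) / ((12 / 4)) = 89 / 6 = 14.83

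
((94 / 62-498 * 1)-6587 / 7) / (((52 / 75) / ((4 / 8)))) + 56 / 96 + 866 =-205607 / 1209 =-170.06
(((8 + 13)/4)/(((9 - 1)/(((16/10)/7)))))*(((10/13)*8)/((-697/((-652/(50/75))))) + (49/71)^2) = 1248489903/913530020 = 1.37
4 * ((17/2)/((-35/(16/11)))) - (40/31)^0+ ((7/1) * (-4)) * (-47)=505731/385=1313.59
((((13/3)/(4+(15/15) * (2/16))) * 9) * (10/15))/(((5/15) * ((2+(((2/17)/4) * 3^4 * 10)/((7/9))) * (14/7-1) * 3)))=24752/128139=0.19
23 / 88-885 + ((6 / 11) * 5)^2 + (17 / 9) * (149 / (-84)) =-161116889 / 182952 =-880.65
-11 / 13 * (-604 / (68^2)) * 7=11627 / 15028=0.77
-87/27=-29/9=-3.22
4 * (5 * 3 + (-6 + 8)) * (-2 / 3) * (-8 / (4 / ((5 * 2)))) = 2720 / 3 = 906.67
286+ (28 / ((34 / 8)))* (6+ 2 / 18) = 49918 / 153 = 326.26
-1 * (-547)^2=-299209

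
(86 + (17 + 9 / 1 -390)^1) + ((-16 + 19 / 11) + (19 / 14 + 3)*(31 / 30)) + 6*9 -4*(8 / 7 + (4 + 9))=-1341379 / 4620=-290.34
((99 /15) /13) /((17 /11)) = 363 /1105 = 0.33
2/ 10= 1/ 5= 0.20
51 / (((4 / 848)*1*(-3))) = -3604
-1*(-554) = 554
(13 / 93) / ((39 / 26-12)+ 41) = 26 / 5673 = 0.00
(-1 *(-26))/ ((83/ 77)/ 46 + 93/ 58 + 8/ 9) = 12018006/ 1162867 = 10.33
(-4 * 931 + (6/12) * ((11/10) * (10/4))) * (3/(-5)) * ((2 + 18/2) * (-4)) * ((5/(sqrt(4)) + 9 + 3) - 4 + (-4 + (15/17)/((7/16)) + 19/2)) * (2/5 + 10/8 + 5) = -5004280116/425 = -11774776.74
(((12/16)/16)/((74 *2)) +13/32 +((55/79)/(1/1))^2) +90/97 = 10430956107/5734130944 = 1.82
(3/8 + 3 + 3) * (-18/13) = -459/52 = -8.83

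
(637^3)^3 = 17268510978026030530648477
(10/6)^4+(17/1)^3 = 4920.72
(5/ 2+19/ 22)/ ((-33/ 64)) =-2368/ 363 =-6.52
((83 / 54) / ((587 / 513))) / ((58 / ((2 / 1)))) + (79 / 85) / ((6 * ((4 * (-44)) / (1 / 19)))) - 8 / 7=-1.10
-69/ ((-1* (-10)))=-69/ 10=-6.90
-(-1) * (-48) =-48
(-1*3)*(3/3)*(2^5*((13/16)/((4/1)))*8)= -156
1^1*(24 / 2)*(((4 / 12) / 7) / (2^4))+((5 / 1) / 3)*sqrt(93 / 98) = 1 / 28+5*sqrt(186) / 42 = 1.66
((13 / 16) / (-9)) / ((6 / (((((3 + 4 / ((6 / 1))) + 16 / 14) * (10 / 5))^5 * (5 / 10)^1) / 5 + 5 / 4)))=-8745730949657 / 70573265280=-123.92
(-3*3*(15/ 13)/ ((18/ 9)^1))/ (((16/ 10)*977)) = -675/ 203216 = -0.00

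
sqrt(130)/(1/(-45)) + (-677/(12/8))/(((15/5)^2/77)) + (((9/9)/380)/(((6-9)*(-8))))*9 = -316944239/82080-45*sqrt(130) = -4374.49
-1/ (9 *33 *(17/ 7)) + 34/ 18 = 9530/ 5049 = 1.89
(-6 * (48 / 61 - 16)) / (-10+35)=5568 / 1525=3.65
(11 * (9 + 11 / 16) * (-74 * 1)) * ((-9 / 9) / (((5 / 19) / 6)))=719169 / 4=179792.25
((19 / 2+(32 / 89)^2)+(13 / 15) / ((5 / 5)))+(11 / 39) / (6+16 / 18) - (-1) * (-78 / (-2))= 2371947229 / 47882445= 49.54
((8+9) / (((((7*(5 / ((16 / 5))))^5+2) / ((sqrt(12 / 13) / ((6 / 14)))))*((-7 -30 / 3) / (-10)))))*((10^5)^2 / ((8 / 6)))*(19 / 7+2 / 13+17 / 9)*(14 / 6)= 1429838233600000000000*sqrt(39) / 748938680632701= 11922654.20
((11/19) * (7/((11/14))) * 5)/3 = 490/57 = 8.60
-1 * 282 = -282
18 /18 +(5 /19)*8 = 3.11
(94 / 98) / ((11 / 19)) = 893 / 539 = 1.66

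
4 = 4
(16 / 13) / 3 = 16 / 39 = 0.41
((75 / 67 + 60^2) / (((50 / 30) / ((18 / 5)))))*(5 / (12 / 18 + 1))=1563462 / 67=23335.25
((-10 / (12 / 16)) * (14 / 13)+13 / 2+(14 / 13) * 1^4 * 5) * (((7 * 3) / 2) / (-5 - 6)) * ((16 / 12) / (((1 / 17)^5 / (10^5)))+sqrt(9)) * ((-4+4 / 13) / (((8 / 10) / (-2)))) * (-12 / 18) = -1180447265864860 / 429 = -2751625328356.32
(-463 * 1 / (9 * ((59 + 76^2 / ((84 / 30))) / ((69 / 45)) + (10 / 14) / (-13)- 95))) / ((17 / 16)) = -15504944 / 412699905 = -0.04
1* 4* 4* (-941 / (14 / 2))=-15056 / 7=-2150.86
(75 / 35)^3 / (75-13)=3375 / 21266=0.16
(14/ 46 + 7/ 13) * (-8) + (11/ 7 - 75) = -167798/ 2093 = -80.17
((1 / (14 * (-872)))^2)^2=0.00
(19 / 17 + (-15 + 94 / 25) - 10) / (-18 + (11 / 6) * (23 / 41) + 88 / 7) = 4.57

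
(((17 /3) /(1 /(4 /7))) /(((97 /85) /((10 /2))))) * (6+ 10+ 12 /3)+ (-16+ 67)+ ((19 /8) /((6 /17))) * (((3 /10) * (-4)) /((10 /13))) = 264201437 /814800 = 324.25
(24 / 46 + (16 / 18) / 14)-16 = -22336 / 1449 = -15.41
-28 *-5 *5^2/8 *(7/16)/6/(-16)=-6125/3072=-1.99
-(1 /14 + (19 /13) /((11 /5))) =-1473 /2002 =-0.74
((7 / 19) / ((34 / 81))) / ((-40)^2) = 567 / 1033600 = 0.00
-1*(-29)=29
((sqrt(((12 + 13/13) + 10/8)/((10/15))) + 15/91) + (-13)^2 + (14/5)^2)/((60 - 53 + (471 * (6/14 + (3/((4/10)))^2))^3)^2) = 361417728 * sqrt(38)/174416273496395250795479806994956009 + 27721496993792/56685288886328456508530937273360702925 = 0.00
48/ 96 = 1/ 2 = 0.50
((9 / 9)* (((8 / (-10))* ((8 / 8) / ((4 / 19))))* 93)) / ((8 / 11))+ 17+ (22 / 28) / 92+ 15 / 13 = -19580543 / 41860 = -467.76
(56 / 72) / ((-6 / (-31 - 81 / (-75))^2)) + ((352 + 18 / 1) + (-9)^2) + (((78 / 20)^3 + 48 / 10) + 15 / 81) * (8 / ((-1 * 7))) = 1143906 / 4375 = 261.46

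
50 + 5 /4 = 205 /4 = 51.25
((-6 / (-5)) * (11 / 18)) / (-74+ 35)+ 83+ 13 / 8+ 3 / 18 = 396737 / 4680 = 84.77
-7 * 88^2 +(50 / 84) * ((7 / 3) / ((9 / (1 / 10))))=-17563387 / 324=-54207.98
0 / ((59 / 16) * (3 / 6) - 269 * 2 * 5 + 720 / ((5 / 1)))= 0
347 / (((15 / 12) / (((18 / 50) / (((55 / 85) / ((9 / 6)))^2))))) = 8122923 / 15125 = 537.05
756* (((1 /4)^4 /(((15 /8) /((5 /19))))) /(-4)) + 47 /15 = 3.03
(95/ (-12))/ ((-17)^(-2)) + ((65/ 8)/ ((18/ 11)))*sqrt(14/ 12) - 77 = -28379/ 12 + 715*sqrt(42)/ 864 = -2359.55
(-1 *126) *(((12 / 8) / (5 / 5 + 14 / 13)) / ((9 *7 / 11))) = -143 / 9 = -15.89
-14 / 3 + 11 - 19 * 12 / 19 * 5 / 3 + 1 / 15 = -68 / 5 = -13.60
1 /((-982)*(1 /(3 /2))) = -3 /1964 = -0.00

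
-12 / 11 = -1.09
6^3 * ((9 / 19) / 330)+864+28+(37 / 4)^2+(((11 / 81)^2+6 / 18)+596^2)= 356194.22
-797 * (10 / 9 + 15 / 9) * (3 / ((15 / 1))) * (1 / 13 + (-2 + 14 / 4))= -163385 / 234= -698.23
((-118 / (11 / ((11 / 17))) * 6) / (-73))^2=501264 / 1540081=0.33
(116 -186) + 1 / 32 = -69.97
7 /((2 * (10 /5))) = 7 /4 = 1.75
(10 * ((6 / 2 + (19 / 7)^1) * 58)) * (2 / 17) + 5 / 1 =46995 / 119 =394.92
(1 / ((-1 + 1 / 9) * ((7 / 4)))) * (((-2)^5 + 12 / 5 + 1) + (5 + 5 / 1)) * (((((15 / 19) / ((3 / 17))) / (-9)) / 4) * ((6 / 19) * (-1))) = 4743 / 10108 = 0.47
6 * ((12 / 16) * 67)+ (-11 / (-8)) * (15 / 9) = 7291 / 24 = 303.79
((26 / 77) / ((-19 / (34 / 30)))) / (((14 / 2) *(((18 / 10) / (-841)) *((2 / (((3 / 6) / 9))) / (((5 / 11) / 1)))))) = 929305 / 54748386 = 0.02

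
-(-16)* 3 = 48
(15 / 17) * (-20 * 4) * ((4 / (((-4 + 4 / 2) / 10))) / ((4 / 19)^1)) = 114000 / 17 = 6705.88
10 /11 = 0.91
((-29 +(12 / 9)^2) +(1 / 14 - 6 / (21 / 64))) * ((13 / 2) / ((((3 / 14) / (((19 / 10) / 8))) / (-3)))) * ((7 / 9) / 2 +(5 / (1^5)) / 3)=10464155 / 5184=2018.55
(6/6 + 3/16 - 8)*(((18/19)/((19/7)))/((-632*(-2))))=-6867/3650432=-0.00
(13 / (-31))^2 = 169 / 961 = 0.18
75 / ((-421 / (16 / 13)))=-1200 / 5473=-0.22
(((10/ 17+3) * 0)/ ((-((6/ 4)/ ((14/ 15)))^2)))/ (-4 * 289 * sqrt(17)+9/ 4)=0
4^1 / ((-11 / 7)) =-28 / 11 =-2.55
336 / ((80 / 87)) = 1827 / 5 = 365.40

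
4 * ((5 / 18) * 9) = 10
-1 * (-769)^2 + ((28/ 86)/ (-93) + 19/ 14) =-591359.65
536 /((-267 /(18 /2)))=-1608 /89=-18.07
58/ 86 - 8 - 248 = -10979/ 43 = -255.33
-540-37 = -577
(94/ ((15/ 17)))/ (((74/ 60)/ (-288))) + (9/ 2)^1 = -1840563/ 74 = -24872.47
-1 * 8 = -8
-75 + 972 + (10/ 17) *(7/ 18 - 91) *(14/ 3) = 297553/ 459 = 648.26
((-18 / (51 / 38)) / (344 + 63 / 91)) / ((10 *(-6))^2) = -247 / 22853100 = -0.00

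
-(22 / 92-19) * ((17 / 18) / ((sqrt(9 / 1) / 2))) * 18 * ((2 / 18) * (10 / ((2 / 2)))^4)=236247.99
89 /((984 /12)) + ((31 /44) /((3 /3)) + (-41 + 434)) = 712201 /1804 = 394.79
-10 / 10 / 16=-1 / 16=-0.06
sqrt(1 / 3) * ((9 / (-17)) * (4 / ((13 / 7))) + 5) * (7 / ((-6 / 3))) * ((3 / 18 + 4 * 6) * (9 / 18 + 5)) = -9523745 * sqrt(3) / 15912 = -1036.68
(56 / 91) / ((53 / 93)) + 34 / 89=1.46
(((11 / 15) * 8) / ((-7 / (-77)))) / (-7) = -968 / 105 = -9.22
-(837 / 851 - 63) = 52776 / 851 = 62.02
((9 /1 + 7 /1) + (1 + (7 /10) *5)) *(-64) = -1312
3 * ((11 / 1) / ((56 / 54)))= 891 / 28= 31.82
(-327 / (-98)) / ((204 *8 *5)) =109 / 266560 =0.00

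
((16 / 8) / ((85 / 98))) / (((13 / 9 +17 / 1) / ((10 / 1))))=1764 / 1411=1.25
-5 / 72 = -0.07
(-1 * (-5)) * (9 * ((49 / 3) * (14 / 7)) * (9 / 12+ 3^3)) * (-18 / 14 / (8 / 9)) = -59003.44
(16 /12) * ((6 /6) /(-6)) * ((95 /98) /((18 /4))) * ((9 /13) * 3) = -0.10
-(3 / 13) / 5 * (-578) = 1734 / 65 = 26.68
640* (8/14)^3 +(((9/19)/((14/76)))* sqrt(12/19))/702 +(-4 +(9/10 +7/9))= 2* sqrt(57)/5187 +3614713/30870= 117.10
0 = 0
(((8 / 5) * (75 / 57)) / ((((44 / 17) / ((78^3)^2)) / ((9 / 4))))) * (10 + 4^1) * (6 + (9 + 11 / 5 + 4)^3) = 106056974112127968384 / 5225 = 20297985476005352.80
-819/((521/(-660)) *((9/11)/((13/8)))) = 2060.60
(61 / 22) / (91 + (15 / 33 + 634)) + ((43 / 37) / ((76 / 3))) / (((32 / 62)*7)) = 78041 / 4724160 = 0.02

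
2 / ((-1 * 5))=-2 / 5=-0.40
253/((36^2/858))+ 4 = 37043/216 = 171.50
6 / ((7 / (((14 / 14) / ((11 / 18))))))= 108 / 77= 1.40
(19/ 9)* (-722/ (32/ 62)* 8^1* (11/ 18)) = -2338919/ 162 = -14437.77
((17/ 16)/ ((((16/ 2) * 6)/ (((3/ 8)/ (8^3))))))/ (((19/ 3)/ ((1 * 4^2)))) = 51/ 1245184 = 0.00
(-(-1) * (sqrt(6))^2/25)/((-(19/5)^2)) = -6/361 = -0.02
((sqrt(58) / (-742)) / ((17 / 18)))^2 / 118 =2349 / 2346916691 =0.00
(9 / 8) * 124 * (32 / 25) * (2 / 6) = 1488 / 25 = 59.52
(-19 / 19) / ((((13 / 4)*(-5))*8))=1 / 130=0.01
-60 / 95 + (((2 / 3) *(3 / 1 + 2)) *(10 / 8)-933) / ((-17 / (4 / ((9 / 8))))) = 1688684 / 8721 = 193.63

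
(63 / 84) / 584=0.00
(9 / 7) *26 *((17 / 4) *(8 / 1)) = 7956 / 7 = 1136.57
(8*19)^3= 3511808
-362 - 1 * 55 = -417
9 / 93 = 0.10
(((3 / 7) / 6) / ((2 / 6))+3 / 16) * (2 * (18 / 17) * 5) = 2025 / 476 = 4.25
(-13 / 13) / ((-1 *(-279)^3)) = -1 / 21717639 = -0.00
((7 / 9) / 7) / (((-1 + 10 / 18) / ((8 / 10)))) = -1 / 5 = -0.20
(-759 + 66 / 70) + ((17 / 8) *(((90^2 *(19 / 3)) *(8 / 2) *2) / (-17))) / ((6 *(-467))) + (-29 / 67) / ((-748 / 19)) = -605953272409 / 819146020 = -739.74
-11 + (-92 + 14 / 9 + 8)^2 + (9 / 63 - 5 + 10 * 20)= 3958357 / 567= 6981.23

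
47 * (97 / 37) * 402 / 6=305453 / 37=8255.49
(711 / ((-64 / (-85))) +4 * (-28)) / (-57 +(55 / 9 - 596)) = -479403 / 372608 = -1.29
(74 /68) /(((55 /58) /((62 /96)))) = 33263 /44880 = 0.74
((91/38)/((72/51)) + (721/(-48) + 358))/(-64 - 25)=-39293/10146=-3.87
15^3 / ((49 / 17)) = 57375 / 49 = 1170.92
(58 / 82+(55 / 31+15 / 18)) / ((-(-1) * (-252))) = -25279 / 1921752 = -0.01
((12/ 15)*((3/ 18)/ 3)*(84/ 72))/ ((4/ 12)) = 7/ 45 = 0.16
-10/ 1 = -10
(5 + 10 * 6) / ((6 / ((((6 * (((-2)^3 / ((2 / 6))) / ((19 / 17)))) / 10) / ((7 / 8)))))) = -159.52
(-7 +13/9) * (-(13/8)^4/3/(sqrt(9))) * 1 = 714025/165888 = 4.30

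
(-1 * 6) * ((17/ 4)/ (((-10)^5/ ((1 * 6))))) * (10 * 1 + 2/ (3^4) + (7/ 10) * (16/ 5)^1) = 0.02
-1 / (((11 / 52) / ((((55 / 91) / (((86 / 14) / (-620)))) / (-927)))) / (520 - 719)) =2467600 / 39861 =61.91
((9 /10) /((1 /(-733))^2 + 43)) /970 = 4835601 /224103251600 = 0.00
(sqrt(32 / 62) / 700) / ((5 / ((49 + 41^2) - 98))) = 1632 * sqrt(31) / 27125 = 0.33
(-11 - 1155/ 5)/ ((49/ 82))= -19844/ 49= -404.98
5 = 5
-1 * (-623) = 623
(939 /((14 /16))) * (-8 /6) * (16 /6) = -80128 /21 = -3815.62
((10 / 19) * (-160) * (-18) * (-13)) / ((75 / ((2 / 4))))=-2496 / 19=-131.37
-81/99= -9/11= -0.82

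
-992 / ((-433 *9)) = 992 / 3897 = 0.25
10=10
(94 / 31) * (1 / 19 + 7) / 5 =12596 / 2945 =4.28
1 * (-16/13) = -16/13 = -1.23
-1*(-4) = 4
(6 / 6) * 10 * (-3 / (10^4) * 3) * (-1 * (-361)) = -3249 / 1000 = -3.25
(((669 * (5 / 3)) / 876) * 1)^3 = 1386195875 / 672221376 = 2.06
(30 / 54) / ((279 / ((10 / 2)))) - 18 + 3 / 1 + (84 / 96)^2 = -2285921 / 160704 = -14.22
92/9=10.22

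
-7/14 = -0.50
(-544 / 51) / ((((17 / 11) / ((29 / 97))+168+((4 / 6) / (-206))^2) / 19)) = -192903447 / 164827070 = -1.17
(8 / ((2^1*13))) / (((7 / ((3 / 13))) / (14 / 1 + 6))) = 240 / 1183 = 0.20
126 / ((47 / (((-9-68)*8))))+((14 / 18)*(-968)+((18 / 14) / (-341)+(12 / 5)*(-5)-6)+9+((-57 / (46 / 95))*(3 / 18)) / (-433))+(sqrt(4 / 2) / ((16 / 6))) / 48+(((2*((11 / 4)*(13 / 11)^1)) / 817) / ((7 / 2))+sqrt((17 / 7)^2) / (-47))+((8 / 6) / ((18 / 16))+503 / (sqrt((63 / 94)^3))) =-237798974752707413 / 98585222587236+sqrt(2) / 128+47282*sqrt(658) / 1323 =-1495.36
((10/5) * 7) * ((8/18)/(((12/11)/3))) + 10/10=163/9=18.11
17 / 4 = 4.25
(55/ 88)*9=45/ 8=5.62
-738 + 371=-367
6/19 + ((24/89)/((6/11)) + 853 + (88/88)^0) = 1445484/1691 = 854.81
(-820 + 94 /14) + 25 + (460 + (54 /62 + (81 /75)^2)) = -44247432 /135625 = -326.25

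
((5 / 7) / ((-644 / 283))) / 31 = -1415 / 139748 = -0.01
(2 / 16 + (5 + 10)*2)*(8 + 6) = 1687 / 4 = 421.75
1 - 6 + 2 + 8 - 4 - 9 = -8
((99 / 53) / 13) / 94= 99 / 64766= 0.00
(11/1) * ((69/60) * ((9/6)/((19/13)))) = 9867/760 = 12.98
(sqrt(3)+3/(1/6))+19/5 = sqrt(3)+109/5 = 23.53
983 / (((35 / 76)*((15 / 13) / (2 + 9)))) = 10683244 / 525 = 20349.04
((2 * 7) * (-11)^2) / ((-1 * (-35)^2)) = -1.38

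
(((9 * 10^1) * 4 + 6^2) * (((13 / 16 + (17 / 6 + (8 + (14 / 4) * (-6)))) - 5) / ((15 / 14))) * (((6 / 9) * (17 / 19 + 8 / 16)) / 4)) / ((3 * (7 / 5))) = -401687 / 1368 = -293.63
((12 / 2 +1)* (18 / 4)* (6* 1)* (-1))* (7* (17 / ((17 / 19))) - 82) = -9639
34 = 34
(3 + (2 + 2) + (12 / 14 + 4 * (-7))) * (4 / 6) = -94 / 7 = -13.43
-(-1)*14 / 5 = 14 / 5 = 2.80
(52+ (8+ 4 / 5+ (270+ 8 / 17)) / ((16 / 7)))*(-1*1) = -118443 / 680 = -174.18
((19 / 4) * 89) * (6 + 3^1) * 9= 34242.75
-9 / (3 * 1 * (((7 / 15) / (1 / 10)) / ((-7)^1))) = 9 / 2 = 4.50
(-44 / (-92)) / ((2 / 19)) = 209 / 46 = 4.54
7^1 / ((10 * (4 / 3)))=21 / 40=0.52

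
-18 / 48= -3 / 8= -0.38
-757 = -757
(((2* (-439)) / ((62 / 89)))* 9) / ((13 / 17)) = -14833.41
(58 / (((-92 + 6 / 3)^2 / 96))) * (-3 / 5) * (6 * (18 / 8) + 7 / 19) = -122264 / 21375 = -5.72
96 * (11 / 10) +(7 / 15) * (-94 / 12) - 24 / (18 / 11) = 1571 / 18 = 87.28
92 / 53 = 1.74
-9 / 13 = -0.69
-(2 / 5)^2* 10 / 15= -8 / 75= -0.11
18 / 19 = 0.95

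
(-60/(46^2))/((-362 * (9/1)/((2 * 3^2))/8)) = 120/95749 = 0.00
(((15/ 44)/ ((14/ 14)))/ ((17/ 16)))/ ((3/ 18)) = 360/ 187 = 1.93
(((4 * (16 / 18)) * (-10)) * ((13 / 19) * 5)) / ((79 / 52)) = -1081600 / 13509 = -80.07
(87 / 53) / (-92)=-87 / 4876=-0.02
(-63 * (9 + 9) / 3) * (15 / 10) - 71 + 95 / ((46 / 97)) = -437.67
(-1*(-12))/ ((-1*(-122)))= 6/ 61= 0.10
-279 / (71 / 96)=-26784 / 71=-377.24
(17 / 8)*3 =51 / 8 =6.38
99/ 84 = 33/ 28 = 1.18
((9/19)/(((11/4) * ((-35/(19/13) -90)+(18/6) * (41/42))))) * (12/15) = -2016/1624205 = -0.00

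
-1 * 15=-15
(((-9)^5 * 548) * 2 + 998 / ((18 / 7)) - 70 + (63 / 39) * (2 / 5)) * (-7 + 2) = 37859670367 / 117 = 323586926.21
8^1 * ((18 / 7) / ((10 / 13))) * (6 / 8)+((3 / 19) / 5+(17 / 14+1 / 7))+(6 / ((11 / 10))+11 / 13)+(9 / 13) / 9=5291749 / 190190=27.82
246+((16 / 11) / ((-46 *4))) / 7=435664 / 1771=246.00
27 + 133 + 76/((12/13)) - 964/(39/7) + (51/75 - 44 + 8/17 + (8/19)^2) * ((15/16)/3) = 357244337/6382480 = 55.97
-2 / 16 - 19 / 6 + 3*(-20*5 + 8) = -6703 / 24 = -279.29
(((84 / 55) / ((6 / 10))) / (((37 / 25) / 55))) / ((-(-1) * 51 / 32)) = 112000 / 1887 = 59.35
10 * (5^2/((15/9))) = 150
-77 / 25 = -3.08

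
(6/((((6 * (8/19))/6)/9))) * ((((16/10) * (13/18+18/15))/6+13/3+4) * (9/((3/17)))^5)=39142769700699/100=391427697006.99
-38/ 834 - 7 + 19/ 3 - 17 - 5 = -3157/ 139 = -22.71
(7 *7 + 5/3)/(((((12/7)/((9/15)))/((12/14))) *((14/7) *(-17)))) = -38/85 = -0.45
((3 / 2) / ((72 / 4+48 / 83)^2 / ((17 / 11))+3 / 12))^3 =0.00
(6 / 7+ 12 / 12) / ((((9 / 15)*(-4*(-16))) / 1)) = 65 / 1344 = 0.05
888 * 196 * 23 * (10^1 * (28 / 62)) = 560434560 / 31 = 18078534.19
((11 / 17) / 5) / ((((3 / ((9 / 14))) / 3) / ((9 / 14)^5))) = 5845851 / 640010560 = 0.01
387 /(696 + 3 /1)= 129 /233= 0.55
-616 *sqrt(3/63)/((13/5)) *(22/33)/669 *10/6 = -4400 *sqrt(21)/234819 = -0.09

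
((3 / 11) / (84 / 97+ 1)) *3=873 / 1991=0.44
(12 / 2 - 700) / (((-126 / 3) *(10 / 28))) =694 / 15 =46.27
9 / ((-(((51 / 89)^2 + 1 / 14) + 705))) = -0.01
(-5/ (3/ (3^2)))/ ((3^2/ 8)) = -13.33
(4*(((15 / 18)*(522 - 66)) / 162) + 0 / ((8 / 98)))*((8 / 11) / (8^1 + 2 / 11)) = 608 / 729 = 0.83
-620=-620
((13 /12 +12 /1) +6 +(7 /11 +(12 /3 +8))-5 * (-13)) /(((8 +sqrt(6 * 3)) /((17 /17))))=12767 /759-12767 * sqrt(2) /2024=7.90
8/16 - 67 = -133/2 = -66.50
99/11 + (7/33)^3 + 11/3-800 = -28294055/35937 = -787.32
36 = 36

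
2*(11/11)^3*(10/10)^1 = 2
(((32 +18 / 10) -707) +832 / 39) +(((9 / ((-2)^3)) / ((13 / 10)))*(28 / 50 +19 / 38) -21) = -1051103 / 1560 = -673.78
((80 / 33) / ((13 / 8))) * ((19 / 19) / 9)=640 / 3861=0.17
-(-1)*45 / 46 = 45 / 46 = 0.98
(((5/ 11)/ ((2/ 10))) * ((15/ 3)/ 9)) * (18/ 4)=125/ 22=5.68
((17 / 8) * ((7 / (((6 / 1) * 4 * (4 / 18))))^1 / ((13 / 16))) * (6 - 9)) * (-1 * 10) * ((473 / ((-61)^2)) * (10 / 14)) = 1809225 / 193492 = 9.35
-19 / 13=-1.46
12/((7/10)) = 120/7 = 17.14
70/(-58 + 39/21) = -490/393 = -1.25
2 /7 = 0.29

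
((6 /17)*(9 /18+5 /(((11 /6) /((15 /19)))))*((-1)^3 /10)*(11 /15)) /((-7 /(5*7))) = 0.34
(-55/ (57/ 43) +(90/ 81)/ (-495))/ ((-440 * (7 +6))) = 702443/ 96833880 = 0.01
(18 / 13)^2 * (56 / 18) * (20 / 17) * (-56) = -1128960 / 2873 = -392.96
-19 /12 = -1.58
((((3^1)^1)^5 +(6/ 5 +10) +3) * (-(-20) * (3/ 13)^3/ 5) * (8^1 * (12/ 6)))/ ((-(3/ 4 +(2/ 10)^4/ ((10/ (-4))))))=-5555520000/ 20579299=-269.96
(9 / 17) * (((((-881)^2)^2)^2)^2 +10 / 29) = 34375976353262329025695949559142727551843911003231 / 493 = 69728146761181194778287930000000000000000000000.00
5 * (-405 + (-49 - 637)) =-5455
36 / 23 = 1.57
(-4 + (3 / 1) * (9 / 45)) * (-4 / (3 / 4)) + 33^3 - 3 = 539282 / 15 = 35952.13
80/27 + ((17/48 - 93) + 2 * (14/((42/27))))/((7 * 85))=729353/257040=2.84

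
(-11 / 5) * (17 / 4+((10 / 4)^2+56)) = -1463 / 10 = -146.30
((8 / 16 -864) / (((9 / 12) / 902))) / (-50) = 20770.05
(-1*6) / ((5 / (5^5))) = -3750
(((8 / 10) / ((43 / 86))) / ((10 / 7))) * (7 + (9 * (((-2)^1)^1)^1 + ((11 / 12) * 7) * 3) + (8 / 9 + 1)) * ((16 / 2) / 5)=4088 / 225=18.17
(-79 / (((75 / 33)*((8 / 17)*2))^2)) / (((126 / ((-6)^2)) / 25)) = -2762551 / 22400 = -123.33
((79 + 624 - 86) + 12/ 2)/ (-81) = -623/ 81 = -7.69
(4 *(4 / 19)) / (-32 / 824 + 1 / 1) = 1648 / 1881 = 0.88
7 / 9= 0.78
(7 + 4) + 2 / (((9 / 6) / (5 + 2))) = 61 / 3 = 20.33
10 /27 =0.37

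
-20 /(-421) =20 /421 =0.05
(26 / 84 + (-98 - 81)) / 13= -7505 / 546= -13.75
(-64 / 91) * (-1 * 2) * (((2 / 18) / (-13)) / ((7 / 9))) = -128 / 8281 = -0.02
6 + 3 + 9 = 18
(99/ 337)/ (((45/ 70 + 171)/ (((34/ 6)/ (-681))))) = -2618/ 183827097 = -0.00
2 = 2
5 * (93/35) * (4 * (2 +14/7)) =1488/7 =212.57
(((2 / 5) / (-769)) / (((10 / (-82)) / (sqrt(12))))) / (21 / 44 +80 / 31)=0.00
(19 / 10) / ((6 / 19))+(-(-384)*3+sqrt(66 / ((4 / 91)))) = sqrt(6006) / 2+69481 / 60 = 1196.77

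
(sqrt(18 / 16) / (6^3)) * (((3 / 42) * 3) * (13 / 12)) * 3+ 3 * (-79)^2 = 18723.00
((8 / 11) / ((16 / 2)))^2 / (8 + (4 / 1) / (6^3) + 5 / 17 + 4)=918 / 1367663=0.00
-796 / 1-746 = -1542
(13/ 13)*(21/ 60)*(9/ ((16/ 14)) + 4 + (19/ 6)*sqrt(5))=133*sqrt(5)/ 120 + 133/ 32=6.63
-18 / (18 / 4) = -4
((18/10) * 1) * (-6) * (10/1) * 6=-648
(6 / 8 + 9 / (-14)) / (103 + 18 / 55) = 165 / 159124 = 0.00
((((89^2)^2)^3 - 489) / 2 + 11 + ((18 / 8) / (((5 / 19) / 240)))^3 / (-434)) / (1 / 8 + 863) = 42877534058929500644318488 / 299677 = 143079162094286517298.02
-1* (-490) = 490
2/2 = 1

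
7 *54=378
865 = 865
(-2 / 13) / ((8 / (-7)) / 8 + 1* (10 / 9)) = -126 / 793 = -0.16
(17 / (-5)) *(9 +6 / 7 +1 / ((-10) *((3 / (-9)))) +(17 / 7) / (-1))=-9197 / 350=-26.28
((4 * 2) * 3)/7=24/7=3.43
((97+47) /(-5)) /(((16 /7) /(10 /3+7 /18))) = -469 /10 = -46.90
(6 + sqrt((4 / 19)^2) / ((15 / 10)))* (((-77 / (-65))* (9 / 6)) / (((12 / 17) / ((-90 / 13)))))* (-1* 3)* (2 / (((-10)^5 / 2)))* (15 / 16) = -247401 / 20550400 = -0.01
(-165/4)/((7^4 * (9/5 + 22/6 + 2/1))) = -2475/1075648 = -0.00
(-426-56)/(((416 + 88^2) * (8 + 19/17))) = -241/37200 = -0.01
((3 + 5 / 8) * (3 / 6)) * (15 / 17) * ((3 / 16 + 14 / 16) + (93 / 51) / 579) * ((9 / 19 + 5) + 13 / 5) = 196472419 / 14278912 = 13.76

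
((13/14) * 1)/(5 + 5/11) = 143/840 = 0.17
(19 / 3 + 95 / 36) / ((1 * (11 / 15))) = 1615 / 132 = 12.23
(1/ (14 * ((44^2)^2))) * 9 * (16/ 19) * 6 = 0.00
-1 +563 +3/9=1687/3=562.33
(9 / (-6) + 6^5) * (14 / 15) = 36281 / 5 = 7256.20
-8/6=-4/3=-1.33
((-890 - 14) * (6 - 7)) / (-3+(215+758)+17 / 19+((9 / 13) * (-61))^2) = 1451372 / 4422081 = 0.33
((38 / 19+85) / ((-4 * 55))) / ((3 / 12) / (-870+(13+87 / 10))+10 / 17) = -246007 / 365750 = -0.67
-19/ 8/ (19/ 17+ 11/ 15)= -4845/ 3776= -1.28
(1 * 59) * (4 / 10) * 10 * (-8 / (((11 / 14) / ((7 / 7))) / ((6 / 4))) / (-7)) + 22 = 5906 / 11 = 536.91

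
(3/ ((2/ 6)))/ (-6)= -3/ 2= -1.50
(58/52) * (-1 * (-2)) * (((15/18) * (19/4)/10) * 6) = 551/104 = 5.30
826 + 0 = 826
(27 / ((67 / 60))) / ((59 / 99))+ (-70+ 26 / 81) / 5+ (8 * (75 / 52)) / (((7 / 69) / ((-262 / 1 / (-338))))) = 2826477675922 / 24621240735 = 114.80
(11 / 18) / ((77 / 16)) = 8 / 63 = 0.13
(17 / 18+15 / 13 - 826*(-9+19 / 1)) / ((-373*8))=1932349 / 698256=2.77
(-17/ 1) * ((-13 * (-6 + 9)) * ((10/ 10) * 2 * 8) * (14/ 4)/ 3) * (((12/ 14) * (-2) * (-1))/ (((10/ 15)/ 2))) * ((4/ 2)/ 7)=127296/ 7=18185.14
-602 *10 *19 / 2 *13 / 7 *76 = -8071960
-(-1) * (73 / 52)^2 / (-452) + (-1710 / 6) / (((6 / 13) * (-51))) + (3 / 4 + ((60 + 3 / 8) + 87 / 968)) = 552985068437 / 7542245568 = 73.32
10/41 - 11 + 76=2675/41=65.24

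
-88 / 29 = -3.03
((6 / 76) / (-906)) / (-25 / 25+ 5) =-1 / 45904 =-0.00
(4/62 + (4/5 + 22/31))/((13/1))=244/2015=0.12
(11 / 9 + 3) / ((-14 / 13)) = -247 / 63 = -3.92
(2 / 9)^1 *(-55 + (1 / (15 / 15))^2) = -12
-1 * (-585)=585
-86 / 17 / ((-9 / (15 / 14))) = 0.60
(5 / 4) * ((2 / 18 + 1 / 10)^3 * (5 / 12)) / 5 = 6859 / 6998400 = 0.00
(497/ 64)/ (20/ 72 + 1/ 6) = 4473/ 256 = 17.47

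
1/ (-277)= -1/ 277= -0.00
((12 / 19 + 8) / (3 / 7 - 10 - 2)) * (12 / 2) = -2296 / 513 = -4.48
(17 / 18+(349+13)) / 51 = 6533 / 918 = 7.12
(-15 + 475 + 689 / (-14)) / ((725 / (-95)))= -109269 / 2030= -53.83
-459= -459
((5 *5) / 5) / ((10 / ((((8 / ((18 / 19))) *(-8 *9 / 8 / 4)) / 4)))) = -19 / 8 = -2.38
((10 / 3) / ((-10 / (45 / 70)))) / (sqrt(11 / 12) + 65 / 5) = -234 / 14119 + 3 * sqrt(33) / 14119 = -0.02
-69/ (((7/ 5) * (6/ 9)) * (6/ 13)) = -160.18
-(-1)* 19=19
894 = 894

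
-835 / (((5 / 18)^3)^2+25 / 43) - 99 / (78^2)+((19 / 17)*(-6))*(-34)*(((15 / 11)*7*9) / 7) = 1725102845423521 / 1265573700820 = 1363.10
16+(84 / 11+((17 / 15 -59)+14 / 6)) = -5263 / 165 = -31.90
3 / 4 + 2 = 2.75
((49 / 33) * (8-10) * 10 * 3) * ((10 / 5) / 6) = -980 / 33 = -29.70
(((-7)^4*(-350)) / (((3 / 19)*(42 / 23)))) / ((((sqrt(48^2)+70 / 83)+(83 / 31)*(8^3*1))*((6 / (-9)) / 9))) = 67492170025 / 2435228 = 27714.93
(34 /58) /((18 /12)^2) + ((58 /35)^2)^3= 10060930816484 /479787328125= 20.97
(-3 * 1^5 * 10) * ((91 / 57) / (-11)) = 910 / 209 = 4.35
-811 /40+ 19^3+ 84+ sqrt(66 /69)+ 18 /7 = sqrt(506) /23+ 1939083 /280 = 6926.27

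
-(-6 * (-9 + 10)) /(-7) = -6 /7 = -0.86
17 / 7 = 2.43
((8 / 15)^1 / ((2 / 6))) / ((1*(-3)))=-8 / 15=-0.53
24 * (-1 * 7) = -168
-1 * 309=-309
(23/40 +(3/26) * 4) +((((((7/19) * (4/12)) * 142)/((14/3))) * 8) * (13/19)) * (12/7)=47438213/1314040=36.10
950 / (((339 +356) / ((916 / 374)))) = 3.35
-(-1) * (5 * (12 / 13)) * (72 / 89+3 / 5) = 7524 / 1157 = 6.50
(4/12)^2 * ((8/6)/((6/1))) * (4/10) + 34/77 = 14078/31185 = 0.45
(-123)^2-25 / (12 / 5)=181423 / 12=15118.58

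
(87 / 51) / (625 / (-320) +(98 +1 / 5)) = 9280 / 523583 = 0.02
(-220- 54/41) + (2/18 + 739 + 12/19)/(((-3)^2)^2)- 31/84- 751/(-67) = -214505126809/1065363516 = -201.34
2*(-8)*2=-32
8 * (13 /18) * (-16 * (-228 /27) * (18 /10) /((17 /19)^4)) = 2192.52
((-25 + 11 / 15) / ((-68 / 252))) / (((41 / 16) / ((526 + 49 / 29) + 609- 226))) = 646009728 / 20213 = 31960.11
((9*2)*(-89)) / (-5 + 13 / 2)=-1068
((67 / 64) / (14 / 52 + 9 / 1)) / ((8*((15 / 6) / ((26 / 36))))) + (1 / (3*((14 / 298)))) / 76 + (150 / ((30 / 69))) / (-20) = -6333593561 / 369250560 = -17.15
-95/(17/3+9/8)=-13.99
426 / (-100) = -213 / 50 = -4.26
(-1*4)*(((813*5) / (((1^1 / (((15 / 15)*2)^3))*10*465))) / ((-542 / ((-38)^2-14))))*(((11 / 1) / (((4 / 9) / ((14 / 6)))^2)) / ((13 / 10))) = 533610 / 31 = 17213.23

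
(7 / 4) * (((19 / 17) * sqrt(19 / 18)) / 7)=19 * sqrt(38) / 408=0.29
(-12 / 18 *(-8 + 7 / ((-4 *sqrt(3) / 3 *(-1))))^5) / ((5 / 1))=2661901 / 240 - 47388383 *sqrt(3) / 7680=403.87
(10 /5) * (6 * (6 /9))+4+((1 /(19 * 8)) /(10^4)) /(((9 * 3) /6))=82080001 /6840000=12.00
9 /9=1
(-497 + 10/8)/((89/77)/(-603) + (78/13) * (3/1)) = -92072673/3342676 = -27.54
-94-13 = -107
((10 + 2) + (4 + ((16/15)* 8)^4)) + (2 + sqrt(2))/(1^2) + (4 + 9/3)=sqrt(2) + 269701081/50625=5328.84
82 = 82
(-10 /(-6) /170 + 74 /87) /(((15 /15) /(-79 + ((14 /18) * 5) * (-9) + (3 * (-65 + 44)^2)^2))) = 1484765725 /986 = 1505847.59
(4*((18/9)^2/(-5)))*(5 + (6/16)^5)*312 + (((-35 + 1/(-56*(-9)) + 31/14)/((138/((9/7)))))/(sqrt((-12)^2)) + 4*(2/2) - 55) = -65569926391/12983040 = -5050.43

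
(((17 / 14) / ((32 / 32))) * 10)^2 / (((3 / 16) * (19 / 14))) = 231200 / 399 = 579.45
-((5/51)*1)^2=-25/2601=-0.01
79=79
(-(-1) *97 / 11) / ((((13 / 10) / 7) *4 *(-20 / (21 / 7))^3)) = -18333 / 457600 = -0.04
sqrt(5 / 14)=sqrt(70) / 14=0.60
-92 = -92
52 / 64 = 13 / 16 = 0.81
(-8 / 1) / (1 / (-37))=296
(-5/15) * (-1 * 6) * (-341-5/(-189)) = -128888/189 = -681.95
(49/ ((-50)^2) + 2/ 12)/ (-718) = -1397/ 5385000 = -0.00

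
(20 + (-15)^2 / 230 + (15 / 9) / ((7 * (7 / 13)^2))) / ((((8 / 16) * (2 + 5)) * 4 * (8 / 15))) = 5159275 / 1767136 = 2.92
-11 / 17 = -0.65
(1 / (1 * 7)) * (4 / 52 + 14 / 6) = 94 / 273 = 0.34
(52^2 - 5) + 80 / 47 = 126933 / 47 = 2700.70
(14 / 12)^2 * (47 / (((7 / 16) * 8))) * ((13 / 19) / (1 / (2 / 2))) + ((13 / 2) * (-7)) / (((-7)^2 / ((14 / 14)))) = 13858 / 1197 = 11.58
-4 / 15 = -0.27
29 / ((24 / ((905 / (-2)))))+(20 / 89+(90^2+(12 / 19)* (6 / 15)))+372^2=59227358813 / 405840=145937.71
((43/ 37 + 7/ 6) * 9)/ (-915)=-517/ 22570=-0.02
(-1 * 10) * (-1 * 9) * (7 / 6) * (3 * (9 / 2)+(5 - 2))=3465 / 2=1732.50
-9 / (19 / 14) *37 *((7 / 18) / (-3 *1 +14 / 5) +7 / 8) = 262.41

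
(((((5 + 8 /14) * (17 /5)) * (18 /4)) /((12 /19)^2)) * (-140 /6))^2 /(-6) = -6365007961 /1536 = -4143885.39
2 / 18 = 1 / 9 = 0.11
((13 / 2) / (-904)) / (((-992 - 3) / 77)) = 1001 / 1798960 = 0.00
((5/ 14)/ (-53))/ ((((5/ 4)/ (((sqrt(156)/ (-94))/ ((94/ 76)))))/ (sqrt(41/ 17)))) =76*sqrt(27183)/ 13932163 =0.00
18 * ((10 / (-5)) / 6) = -6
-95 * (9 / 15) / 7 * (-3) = 171 / 7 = 24.43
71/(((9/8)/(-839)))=-476552/9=-52950.22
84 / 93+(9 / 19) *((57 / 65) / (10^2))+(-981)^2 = 193915924337 / 201500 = 962361.91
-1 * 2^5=-32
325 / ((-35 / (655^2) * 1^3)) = -27886625 / 7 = -3983803.57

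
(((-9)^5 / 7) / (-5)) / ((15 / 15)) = 59049 / 35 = 1687.11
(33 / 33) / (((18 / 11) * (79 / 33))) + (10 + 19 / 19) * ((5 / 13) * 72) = 1878613 / 6162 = 304.87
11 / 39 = 0.28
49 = 49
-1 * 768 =-768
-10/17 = -0.59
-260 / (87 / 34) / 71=-1.43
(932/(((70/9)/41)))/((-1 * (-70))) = 85977/1225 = 70.19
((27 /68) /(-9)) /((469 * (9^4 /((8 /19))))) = -2 /331302069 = -0.00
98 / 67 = 1.46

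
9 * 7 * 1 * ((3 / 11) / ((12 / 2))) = 63 / 22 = 2.86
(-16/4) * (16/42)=-32/21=-1.52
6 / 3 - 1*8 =-6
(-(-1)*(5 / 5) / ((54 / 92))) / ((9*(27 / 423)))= 2162 / 729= 2.97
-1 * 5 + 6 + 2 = 3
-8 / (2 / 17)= -68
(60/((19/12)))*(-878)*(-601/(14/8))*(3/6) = 759856320/133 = 5713205.41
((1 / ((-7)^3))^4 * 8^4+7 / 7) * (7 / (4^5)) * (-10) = -69206456485 / 1012391292416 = -0.07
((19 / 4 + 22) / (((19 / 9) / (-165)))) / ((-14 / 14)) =158895 / 76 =2090.72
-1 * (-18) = 18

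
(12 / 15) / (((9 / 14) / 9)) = 56 / 5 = 11.20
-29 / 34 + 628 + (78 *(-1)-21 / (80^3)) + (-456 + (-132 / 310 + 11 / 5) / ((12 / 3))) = 25252980933 / 269824000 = 93.59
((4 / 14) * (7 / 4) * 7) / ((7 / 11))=11 / 2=5.50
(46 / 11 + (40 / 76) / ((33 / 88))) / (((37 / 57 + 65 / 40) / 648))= 1067904 / 671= 1591.51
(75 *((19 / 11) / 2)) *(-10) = -7125 / 11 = -647.73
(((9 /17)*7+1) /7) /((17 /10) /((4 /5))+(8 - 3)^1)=0.09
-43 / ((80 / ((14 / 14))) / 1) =-43 / 80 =-0.54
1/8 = 0.12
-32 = -32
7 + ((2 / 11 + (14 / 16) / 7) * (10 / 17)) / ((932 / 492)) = 1236593 / 174284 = 7.10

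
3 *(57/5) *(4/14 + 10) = 12312/35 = 351.77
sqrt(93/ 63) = sqrt(651)/ 21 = 1.21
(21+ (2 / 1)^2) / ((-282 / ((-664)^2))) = -5511200 / 141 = -39086.52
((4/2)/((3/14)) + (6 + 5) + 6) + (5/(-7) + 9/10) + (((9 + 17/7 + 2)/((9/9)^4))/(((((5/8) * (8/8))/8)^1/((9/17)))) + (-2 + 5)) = 430247/3570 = 120.52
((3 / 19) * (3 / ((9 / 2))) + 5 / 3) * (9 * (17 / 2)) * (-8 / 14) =-10302 / 133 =-77.46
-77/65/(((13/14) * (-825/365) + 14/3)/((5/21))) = -11242/102349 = -0.11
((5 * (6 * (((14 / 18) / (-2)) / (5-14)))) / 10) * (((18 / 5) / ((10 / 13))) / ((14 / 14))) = 91 / 150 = 0.61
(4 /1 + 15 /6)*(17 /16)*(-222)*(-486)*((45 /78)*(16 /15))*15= 6878115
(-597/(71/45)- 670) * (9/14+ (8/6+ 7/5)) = -10554883/2982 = -3539.53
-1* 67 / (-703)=67 / 703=0.10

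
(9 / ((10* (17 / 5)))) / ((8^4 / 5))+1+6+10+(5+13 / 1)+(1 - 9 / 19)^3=33571984815 / 955211776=35.15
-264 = -264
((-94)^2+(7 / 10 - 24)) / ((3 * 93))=88127 / 2790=31.59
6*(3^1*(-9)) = -162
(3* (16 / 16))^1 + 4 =7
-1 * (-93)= 93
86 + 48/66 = 954/11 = 86.73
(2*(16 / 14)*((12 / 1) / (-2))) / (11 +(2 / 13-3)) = -624 / 371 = -1.68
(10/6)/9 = 5/27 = 0.19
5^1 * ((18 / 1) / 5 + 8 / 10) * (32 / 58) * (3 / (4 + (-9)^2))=1056 / 2465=0.43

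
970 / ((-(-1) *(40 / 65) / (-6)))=-18915 / 2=-9457.50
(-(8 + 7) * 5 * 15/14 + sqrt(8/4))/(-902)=1125/12628-sqrt(2)/902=0.09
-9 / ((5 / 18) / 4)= -648 / 5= -129.60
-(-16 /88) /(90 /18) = 2 /55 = 0.04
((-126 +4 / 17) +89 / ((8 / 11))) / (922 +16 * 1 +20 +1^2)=-461 / 130424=-0.00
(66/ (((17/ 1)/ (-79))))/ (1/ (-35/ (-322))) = -13035/ 391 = -33.34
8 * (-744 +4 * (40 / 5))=-5696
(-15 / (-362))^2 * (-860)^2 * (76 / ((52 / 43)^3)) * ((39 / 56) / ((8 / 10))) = 235672910184375 / 4960801664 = 47507.02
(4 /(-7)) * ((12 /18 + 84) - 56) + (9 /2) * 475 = 89087 /42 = 2121.12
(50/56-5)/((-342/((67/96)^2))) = 516235/88252416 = 0.01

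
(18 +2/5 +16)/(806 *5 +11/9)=1548/181405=0.01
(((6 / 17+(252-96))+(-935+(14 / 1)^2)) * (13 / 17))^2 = 16580425225 / 83521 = 198518.04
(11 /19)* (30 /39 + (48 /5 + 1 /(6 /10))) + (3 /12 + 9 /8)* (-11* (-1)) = 654841 /29640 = 22.09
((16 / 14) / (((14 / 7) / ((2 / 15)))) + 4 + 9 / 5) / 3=617 / 315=1.96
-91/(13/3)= -21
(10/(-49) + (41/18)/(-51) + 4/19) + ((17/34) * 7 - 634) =-269447266/427329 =-630.54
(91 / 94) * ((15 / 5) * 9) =2457 / 94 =26.14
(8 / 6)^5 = 1024 / 243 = 4.21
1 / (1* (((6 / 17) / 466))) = 3961 / 3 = 1320.33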